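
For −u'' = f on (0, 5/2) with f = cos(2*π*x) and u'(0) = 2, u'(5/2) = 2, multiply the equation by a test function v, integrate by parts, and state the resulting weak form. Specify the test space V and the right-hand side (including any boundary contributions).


V = H^1(0, 5/2) (v unrestricted at boundary; u is determined up to an additive constant); weak form: ∫_0^5/2 u'v' dx = ∫_0^5/2 (cos(2*π*x)) v dx + 2·v(5/2) − 2·v(0) for all v ∈ V.

Multiply both sides by a test function v and integrate from 0 to 5/2:
  ∫_0^5/2 −u''(x) v(x) dx = ∫_0^5/2 f(x) v(x) dx.
Integrate the LHS by parts once:
  ∫_0^5/2 −u'' v dx = −[u'(x) v(x)]_0^5/2 + ∫_0^5/2 u'(x) v'(x) dx.
Thus ∫_0^5/2 u'(x) v'(x) dx = ∫_0^5/2 f(x) v(x) dx + [u'(x) v(x)]_0^5/2.
Choose V so that boundary terms are either known or forced to vanish.
u has inhomogeneous Neumann u'(0) = 2, u'(5/2) = 2. [u' v]_0^5/2 = (2)·v(5/2) − (2)·v(0) = 2·v(5/2) − 2·v(0). Take V = H^1(0, 5/2); boundary term becomes part of RHS.
Weak formulation: find u (satisfying any essential BC) such that ∫_0^5/2 u'(x) v'(x) dx = ∫_0^5/2 f v dx + 2·v(5/2) − 2·v(0) for all v ∈ V (Neumann data are natural BCs: they enter the RHS as boundary terms).
Substituting f(x) = cos(2*π*x), the right-hand side is ∫_0^5/2 (cos(2*π*x)) v dx + 2·v(5/2) − 2·v(0).
Compatibility check (pure Neumann): taking v ≡ 1 ∈ V gives 0 = ∫_0^5/2 f dx + (2) − (2), i.e. ∫_0^5/2 f dx must equal u'(0) − u'(5/2) = 0. Indeed ∫_0^5/2 (cos(2*π*x)) dx = 0, so the data are compatible. The solution is then unique only up to an additive constant (fix it e.g. by requiring ∫_0^5/2 u dx = 0).


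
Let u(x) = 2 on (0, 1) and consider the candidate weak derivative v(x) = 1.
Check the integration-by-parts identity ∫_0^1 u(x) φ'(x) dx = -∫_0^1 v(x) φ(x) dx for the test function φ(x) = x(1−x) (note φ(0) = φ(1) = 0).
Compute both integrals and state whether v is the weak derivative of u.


LHS = 0, RHS = -1/6. No, v is not the weak derivative of u.

u(x) = 2, classical derivative u'(x) = 0.
φ(x) = x(1−x), so φ'(x) = 1 - 2*x.
Note φ(0) = φ(1) = 0, so the boundary term u·φ vanishes.
LHS = ∫_0^1 u(x) φ'(x) dx = ∫_0^1 (2 - 4*x) dx. Term by term:
  ∫_0^1 -4*x dx = -2;  ∫_0^1 2 dx = 2.
Sum: -2 + 2 = 0.
So LHS = 0.
∫_0^1 v(x) φ(x) dx = ∫_0^1 (-x^2 + x) dx. Term by term:
  ∫_0^1 -x^2 dx = -1/3;  ∫_0^1 x dx = 1/2.
Sum: -1/3 + 1/2 = 1/6.
So RHS = -∫_0^1 v(x) φ(x) dx = -1/6.
LHS − RHS = 1/6 ≠ 0, so the identity fails.
(For a valid weak derivative the identity must hold for EVERY test function, in particular this one. The failure shows v is NOT the weak derivative of u.)
Correct weak derivative would be u'(x) = 0.


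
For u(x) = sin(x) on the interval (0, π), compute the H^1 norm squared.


||u||_{H^1(0,π)}^2 = π

u'(x) = cos(x).
Expand u² and (u')² and integrate term by term on (0, π), using: for integers n ≥ 1, ∫_0^π sin²(nx) dx = ∫_0^π cos²(nx) dx = π/2; for n ≠ n', ∫_0^π sin(nx)sin(n'x) dx = ∫_0^π cos(nx)cos(n'x) dx = 0; and by product-to-sum, ∫_0^π sin(nx)cos(n'x) dx = ½∫_0^π [sin((n+n')x) + sin((n−n')x)] dx, which is 0 when n+n' is even and 2n/(n²−n'²) when n+n' is odd (it need not vanish on (0, π)).
  u² squared terms: (1)²·∫sin(x)² dx = 1·π/2 = π/2.
  So ∫_0^π u² dx = π/2.
  (u')² squared terms: (1)²·∫cos(x)² dx = 1·π/2 = π/2.
  So ∫_0^π (u')² dx = π/2.
||u||_{H^1}^2 = (π/2) + (π/2) = π.


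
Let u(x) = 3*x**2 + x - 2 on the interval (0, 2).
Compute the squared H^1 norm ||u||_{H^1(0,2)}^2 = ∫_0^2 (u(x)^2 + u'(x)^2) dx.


||u||_{H^1}^2 = 2614/15

The H^1 norm (squared) on an interval (0, L) is
  ||u||_{H^1}^2 = ∫_0^L u(x)^2 dx + ∫_0^L u'(x)^2 dx.
Compute u'(x) = 6*x + 1.
Then u(x)^2 = 9*x**4 + 6*x**3 - 11*x**2 - 4*x + 4 and u'(x)^2 = 36*x**2 + 12*x + 1.
Integrate each monomial from 0 to 2 using ∫_0^2 c·x^n dx = c·2^(n+1)/(n+1):
  ∫_0^2 u(x)^2 dx = ∫_0^2 (9*x^4 + 6*x^3 - 11*x^2 - 4*x + 4) dx. Term by term:
    ∫_0^2 9*x^4 dx = 288/5;  ∫_0^2 6*x^3 dx = 24;  ∫_0^2 -11*x^2 dx = -88/3;
    ∫_0^2 -4*x dx = -8;  ∫_0^2 4 dx = 8.
  Sum: 288/5 + 24 − 88/3 − 8 + 8 = 784/15.
  ∫_0^2 u'(x)^2 dx = ∫_0^2 (36*x^2 + 12*x + 1) dx. Term by term:
    ∫_0^2 36*x^2 dx = 96;  ∫_0^2 12*x dx = 24;  ∫_0^2 1 dx = 2.
  Sum: 96 + 24 + 2 = 122.
Adding: ||u||_{H^1}^2 = 784/15 + 122 = 2614/15.


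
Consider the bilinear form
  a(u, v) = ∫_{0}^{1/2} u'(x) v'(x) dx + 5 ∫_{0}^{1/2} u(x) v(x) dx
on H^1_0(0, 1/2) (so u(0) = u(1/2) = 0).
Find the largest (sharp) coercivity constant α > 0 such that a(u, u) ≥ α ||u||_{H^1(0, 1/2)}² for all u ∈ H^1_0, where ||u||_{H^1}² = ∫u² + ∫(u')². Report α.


α = 1

Coercivity of a(·,·) on H^1_0(0, 1/2) means a(u, u) ≥ α ||u||_{H^1}² for every u ∈ H^1_0.
The interval has length L = 1/2, and Poincaré/coercivity depend only on L. Here a(u, u) = ∫(u')² + (5)·∫u².
Here c = 5 ≥ 1, so a(u,u) = ∫(u')² + c∫u² ≥ ∫(u')² + ∫u² = ||u||_{H^1}², i.e. α = 1 works. No larger α is possible: a(u,u) ≥ α||u||_{H^1}² means (1−α)∫(u')² ≥ (α−c)∫u², and for the modes u_n = sin(nπ(x−x₀)/L) (x₀ the left endpoint) one has ∫u_n²/∫(u_n')² = (L/(nπ))² → 0, so a(u_n,u_n)/||u_n||_{H^1}² → 1. Hence the optimal constant is α = 1.
Therefore α = 1.


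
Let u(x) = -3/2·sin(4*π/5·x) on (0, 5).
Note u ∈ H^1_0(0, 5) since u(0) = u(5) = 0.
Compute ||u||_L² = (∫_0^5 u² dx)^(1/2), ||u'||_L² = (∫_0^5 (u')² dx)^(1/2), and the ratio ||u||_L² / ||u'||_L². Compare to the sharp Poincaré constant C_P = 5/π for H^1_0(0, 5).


||u||_L² / ||u'||_L² = 5/(4*π) < C_P = 5/π.

u(x) = -3/2·sin(4*π/5·x), so u'(x) = -6*π*cos(4*π*x/5)/5.
Writing u(x) = A·sin(kπx/L) with A = -3/2 and k = 4, use ∫_0^L sin²(kπx/L) dx = L/2 and ∫_0^L cos²(kπx/L) dx = L/2.
u² = 9/4·sin²(4*π/5·x) and (u')² = 36*π^2/25·cos²(4*π/5·x), and each of sin², cos² integrates to L/2 = 5/2 over (0, 5).
∫_0^5 u² dx = 45/8, so ||u||_L² = 3*sqrt(10)/4.
∫_0^5 (u')² dx = 18*π^2/5, so ||u'||_L² = 3*sqrt(10)*π/5.
Ratio ||u||_L² / ||u'||_L² = 5/(4*π).
Sharp Poincaré constant on H^1_0(0, 5) is C_P = L/π = 5/π, achieved by sin(π/5·x).
This is the k = 4 harmonic; the ratio L/(kπ) is strictly less than C_P = L/π, consistent with the sharp inequality ||u||_L² ≤ C_P ||u'||_L².


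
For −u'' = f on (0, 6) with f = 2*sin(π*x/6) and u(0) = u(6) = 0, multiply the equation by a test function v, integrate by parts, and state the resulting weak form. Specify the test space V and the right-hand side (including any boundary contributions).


V = H^1_0(0, 6) (so v(0) = v(6) = 0); weak form: ∫_0^6 u'v' dx = ∫_0^6 (2*sin(π*x/6)) v dx for all v ∈ V.

Multiply both sides by a test function v and integrate from 0 to 6:
  ∫_0^6 −u''(x) v(x) dx = ∫_0^6 f(x) v(x) dx.
Integrate the LHS by parts once:
  ∫_0^6 −u'' v dx = −[u'(x) v(x)]_0^6 + ∫_0^6 u'(x) v'(x) dx.
Thus ∫_0^6 u'(x) v'(x) dx = ∫_0^6 f(x) v(x) dx + [u'(x) v(x)]_0^6.
Choose V so that boundary terms are either known or forced to vanish.
u is Dirichlet: u(0) = u(6) = 0. Let V = H^1_0(0, 6); then v(0) = v(6) = 0, and [u' v]_0^6 = 0.
Weak formulation: find u (satisfying any essential BC) such that ∫_0^6 u'(x) v'(x) dx = ∫_0^6 f v dx for all v ∈ V.
Substituting f(x) = 2*sin(π*x/6), the right-hand side is ∫_0^6 (2*sin(π*x/6)) v dx.


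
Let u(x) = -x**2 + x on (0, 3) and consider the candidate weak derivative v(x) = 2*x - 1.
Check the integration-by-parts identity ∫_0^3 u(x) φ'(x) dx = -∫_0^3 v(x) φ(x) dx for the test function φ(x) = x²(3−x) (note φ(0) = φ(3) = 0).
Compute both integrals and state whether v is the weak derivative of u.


LHS = 351/20, RHS = -351/20. No, v is not the weak derivative of u.

u(x) = -x**2 + x, classical derivative u'(x) = 1 - 2*x.
φ(x) = x²(3−x), so φ'(x) = 3*x*(2 - x).
Note φ(0) = φ(3) = 0, so the boundary term u·φ vanishes.
LHS = ∫_0^3 u(x) φ'(x) dx = ∫_0^3 (3*x^4 - 9*x^3 + 6*x^2) dx. Term by term:
  ∫_0^3 3*x^4 dx = 729/5;  ∫_0^3 -9*x^3 dx = -729/4;  ∫_0^3 6*x^2 dx = 54.
Sum: 729/5 − 729/4 + 54 = 351/20.
So LHS = 351/20.
∫_0^3 v(x) φ(x) dx = ∫_0^3 (-2*x^4 + 7*x^3 - 3*x^2) dx. Term by term:
  ∫_0^3 -2*x^4 dx = -486/5;  ∫_0^3 7*x^3 dx = 567/4;  ∫_0^3 -3*x^2 dx = -27.
Sum: -486/5 + 567/4 − 27 = 351/20.
So RHS = -∫_0^3 v(x) φ(x) dx = -351/20.
LHS − RHS = 351/10 ≠ 0, so the identity fails.
(For a valid weak derivative the identity must hold for EVERY test function, in particular this one. The failure shows v is NOT the weak derivative of u.)
Correct weak derivative would be u'(x) = 1 - 2*x.


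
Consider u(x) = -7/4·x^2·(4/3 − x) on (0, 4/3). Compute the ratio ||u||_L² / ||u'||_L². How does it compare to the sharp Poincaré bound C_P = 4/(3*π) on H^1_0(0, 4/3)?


||u||_L² / ||u'||_L² = 2*sqrt(14)/21 < C_P = 4/(3*π).

u(x) = -7/4·x^2·(4/3 − x), so u'(x) = 7*x*(9*x - 8)/12.
u(x) = -7/4·x^2·(4/3 − x) vanishes at x = 0 and x = 4/3, so u ∈ H^1_0(0, 4/3). Differentiate via the product rule and integrate the resulting polynomials term by term.
  ∫_0^4/3 u² dx = ∫_0^4/3 (49*x^6/16 - 49*x^5/6 + 49*x^4/9) dx. Term by term:
    ∫_0^4/3 49*x^6/16 dx = 7168/2187;  ∫_0^4/3 -49*x^5/6 dx = -50176/6561;  ∫_0^4/3 49*x^4/9 dx = 50176/10935.
  Sum: 7168/2187 − 50176/6561 + 50176/10935 = 7168/32805.
  ∫_0^4/3 (u')² dx = ∫_0^4/3 (441*x^4/16 - 49*x^3 + 196*x^2/9) dx. Term by term:
    ∫_0^4/3 441*x^4/16 dx = 3136/135;  ∫_0^4/3 -49*x^3 dx = -3136/81;  ∫_0^4/3 196*x^2/9 dx = 12544/729.
  Sum: 3136/135 − 3136/81 + 12544/729 = 6272/3645.
∫_0^4/3 u² dx = 7168/32805, so ||u||_L² = 32*sqrt(35)/405.
∫_0^4/3 (u')² dx = 6272/3645, so ||u'||_L² = 56*sqrt(10)/135.
Ratio ||u||_L² / ||u'||_L² = 2*sqrt(14)/21.
Sharp Poincaré constant on H^1_0(0, 4/3) is C_P = L/π = 4/(3*π), achieved by sin(3*π/4·x).
A polynomial bump cannot attain the sharp Poincaré constant (only the first sine eigenfunction does), so the ratio is strictly less than C_P, consistent with ||u||_L² ≤ C_P ||u'||_L².


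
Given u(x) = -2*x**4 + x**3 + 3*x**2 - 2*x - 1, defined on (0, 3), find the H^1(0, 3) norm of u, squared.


||u||_{H^1}^2 = 536232/35

The H^1 norm (squared) on an interval (0, L) is
  ||u||_{H^1}^2 = ∫_0^L u(x)^2 dx + ∫_0^L u'(x)^2 dx.
Compute u'(x) = -8*x**3 + 3*x**2 + 6*x - 2.
Then u(x)^2 = 4*x**8 - 4*x**7 - 11*x**6 + 14*x**5 + 9*x**4 - 14*x**3 - 2*x**2 + 4*x + 1 and u'(x)^2 = 64*x**6 - 48*x**5 - 87*x**4 + 68*x**3 + 24*x**2 - 24*x + 4.
Integrate each monomial from 0 to 3 using ∫_0^3 c·x^n dx = c·3^(n+1)/(n+1):
  ∫_0^3 u(x)^2 dx = ∫_0^3 (4*x^8 - 4*x^7 - 11*x^6 + 14*x^5 + 9*x^4 - 14*x^3 - 2*x^2 + 4*x + 1) dx. Term by term:
    ∫_0^3 4*x^8 dx = 8748;  ∫_0^3 -4*x^7 dx = -6561/2;  ∫_0^3 -11*x^6 dx = -24057/7;
    ∫_0^3 14*x^5 dx = 1701;  ∫_0^3 9*x^4 dx = 2187/5;  ∫_0^3 -14*x^3 dx = -567/2;
    ∫_0^3 -2*x^2 dx = -18;  ∫_0^3 4*x dx = 18;  ∫_0^3 1 dx = 3.
  Sum: 8748 − 6561/2 − 24057/7 + 1701 + 2187/5 − 567/2 − 18 + 18 + 3 = 136104/35.
  ∫_0^3 u'(x)^2 dx = ∫_0^3 (64*x^6 - 48*x^5 - 87*x^4 + 68*x^3 + 24*x^2 - 24*x + 4) dx. Term by term:
    ∫_0^3 64*x^6 dx = 139968/7;  ∫_0^3 -48*x^5 dx = -5832;  ∫_0^3 -87*x^4 dx = -21141/5;
    ∫_0^3 68*x^3 dx = 1377;  ∫_0^3 24*x^2 dx = 216;  ∫_0^3 -24*x dx = -108;
    ∫_0^3 4 dx = 12.
  Sum: 139968/7 − 5832 − 21141/5 + 1377 + 216 − 108 + 12 = 400128/35.
Adding: ||u||_{H^1}^2 = 136104/35 + 400128/35 = 536232/35.


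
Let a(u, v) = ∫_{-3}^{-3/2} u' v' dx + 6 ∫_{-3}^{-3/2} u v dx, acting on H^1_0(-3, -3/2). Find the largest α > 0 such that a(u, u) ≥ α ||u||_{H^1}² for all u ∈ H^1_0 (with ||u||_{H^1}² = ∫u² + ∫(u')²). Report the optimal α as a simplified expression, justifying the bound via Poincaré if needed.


α = 1

Coercivity of a(·,·) on H^1_0(-3, -3/2) means a(u, u) ≥ α ||u||_{H^1}² for every u ∈ H^1_0.
The interval has length L = 3/2, and Poincaré/coercivity depend only on L. Here a(u, u) = ∫(u')² + (6)·∫u².
Here c = 6 ≥ 1, so a(u,u) = ∫(u')² + c∫u² ≥ ∫(u')² + ∫u² = ||u||_{H^1}², i.e. α = 1 works. No larger α is possible: a(u,u) ≥ α||u||_{H^1}² means (1−α)∫(u')² ≥ (α−c)∫u², and for the modes u_n = sin(nπ(x−x₀)/L) (x₀ the left endpoint) one has ∫u_n²/∫(u_n')² = (L/(nπ))² → 0, so a(u_n,u_n)/||u_n||_{H^1}² → 1. Hence the optimal constant is α = 1.
Therefore α = 1.


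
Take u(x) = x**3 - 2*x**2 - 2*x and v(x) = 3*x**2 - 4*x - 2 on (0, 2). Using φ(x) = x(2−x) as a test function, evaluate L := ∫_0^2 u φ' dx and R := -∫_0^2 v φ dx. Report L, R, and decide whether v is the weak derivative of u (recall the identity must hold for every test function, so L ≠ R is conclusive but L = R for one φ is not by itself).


LHS = 16/5, RHS = 16/5. Yes, v = u' weakly.

u(x) = x**3 - 2*x**2 - 2*x, classical derivative u'(x) = 3*x**2 - 4*x - 2.
φ(x) = x(2−x), so φ'(x) = 2 - 2*x.
Note φ(0) = φ(2) = 0, so the boundary term u·φ vanishes.
LHS = ∫_0^2 u(x) φ'(x) dx = ∫_0^2 (-2*x^4 + 6*x^3 - 4*x) dx. Term by term:
  ∫_0^2 -2*x^4 dx = -64/5;  ∫_0^2 6*x^3 dx = 24;  ∫_0^2 -4*x dx = -8.
Sum: -64/5 + 24 − 8 = 16/5.
So LHS = 16/5.
∫_0^2 v(x) φ(x) dx = ∫_0^2 (-3*x^4 + 10*x^3 - 6*x^2 - 4*x) dx. Term by term:
  ∫_0^2 -3*x^4 dx = -96/5;  ∫_0^2 10*x^3 dx = 40;  ∫_0^2 -6*x^2 dx = -16;
  ∫_0^2 -4*x dx = -8.
Sum: -96/5 + 40 − 16 − 8 = -16/5.
So RHS = -∫_0^2 v(x) φ(x) dx = 16/5.
LHS = RHS, so the identity holds for this test φ.
Moreover u is smooth here and v(x) = u'(x) = 3*x**2 - 4*x - 2 pointwise, so the identity holds for every test function. Hence v is the weak derivative of u.


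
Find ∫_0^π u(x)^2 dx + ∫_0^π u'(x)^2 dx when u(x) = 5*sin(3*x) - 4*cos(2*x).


||u||_{H^1(0,π)}^2 = -240 + 165*π

u'(x) = 8*sin(2*x) + 15*cos(3*x).
Expand u² and (u')² and integrate term by term on (0, π), using: for integers n ≥ 1, ∫_0^π sin²(nx) dx = ∫_0^π cos²(nx) dx = π/2; for n ≠ n', ∫_0^π sin(nx)sin(n'x) dx = ∫_0^π cos(nx)cos(n'x) dx = 0; and by product-to-sum, ∫_0^π sin(nx)cos(n'x) dx = ½∫_0^π [sin((n+n')x) + sin((n−n')x)] dx, which is 0 when n+n' is even and 2n/(n²−n'²) when n+n' is odd (it need not vanish on (0, π)).
  u² squared terms: (-4)²·∫cos(2x)² dx = 16·π/2 = 8*π;  (5)²·∫sin(3x)² dx = 25·π/2 = 25*π/2.
  u² cross terms: 2·(-4)·(5)·∫cos(2x)·sin(3x) dx = -40·(6/5) = -48.
  So ∫_0^π u² dx = 8*π + 25*π/2 − 48 = -48 + 41*π/2.
  (u')² squared terms: (8)²·∫sin(2x)² dx = 64·π/2 = 32*π;  (15)²·∫cos(3x)² dx = 225·π/2 = 225*π/2.
  (u')² cross terms: 2·(8)·(15)·∫sin(2x)·cos(3x) dx = 240·(-4/5) = -192.
  So ∫_0^π (u')² dx = 32*π + 225*π/2 − 192 = -192 + 289*π/2.
||u||_{H^1}^2 = (-48 + 41*π/2) + (-192 + 289*π/2) = -240 + 165*π.


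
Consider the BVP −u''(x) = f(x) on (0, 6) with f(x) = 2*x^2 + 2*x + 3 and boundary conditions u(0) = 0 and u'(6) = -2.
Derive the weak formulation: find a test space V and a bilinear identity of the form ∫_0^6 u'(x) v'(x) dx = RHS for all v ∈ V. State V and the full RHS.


V = {v ∈ H^1(0, 6) : v(0) = 0} (test functions vanish at x = 0 where u is specified); weak form: ∫_0^6 u'v' dx = ∫_0^6 (2*x^2 + 2*x + 3) v dx − 2·v(6) for all v ∈ V.

Multiply both sides by a test function v and integrate from 0 to 6:
  ∫_0^6 −u''(x) v(x) dx = ∫_0^6 f(x) v(x) dx.
Integrate the LHS by parts once:
  ∫_0^6 −u'' v dx = −[u'(x) v(x)]_0^6 + ∫_0^6 u'(x) v'(x) dx.
Thus ∫_0^6 u'(x) v'(x) dx = ∫_0^6 f(x) v(x) dx + [u'(x) v(x)]_0^6.
Choose V so that boundary terms are either known or forced to vanish.
Mixed BC: u(0) = 0 (Dirichlet) and u'(6) = -2 (Neumann). Define V = {v ∈ H^1(0, 6) : v(0) = 0}. Then [u' v]_0^6 = u'(6)·v(6) − u'(0)·0 = − 2·v(6).
Weak formulation: find u (satisfying any essential BC) such that ∫_0^6 u'(x) v'(x) dx = ∫_0^6 f v dx − 2·v(6) for all v ∈ V (Dirichlet at 0 absorbed into V; Neumann datum at x = 6 contributes the boundary term).
Substituting f(x) = 2*x^2 + 2*x + 3, the right-hand side is ∫_0^6 (2*x^2 + 2*x + 3) v dx − 2·v(6).


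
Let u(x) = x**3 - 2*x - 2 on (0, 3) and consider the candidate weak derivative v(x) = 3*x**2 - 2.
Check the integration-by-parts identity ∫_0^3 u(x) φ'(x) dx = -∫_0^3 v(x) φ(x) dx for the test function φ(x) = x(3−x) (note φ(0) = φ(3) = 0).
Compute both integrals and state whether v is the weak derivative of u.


LHS = -549/20, RHS = -549/20. Yes, v = u' weakly.

u(x) = x**3 - 2*x - 2, classical derivative u'(x) = 3*x**2 - 2.
φ(x) = x(3−x), so φ'(x) = 3 - 2*x.
Note φ(0) = φ(3) = 0, so the boundary term u·φ vanishes.
LHS = ∫_0^3 u(x) φ'(x) dx = ∫_0^3 (-2*x^4 + 3*x^3 + 4*x^2 - 2*x - 6) dx. Term by term:
  ∫_0^3 -2*x^4 dx = -486/5;  ∫_0^3 3*x^3 dx = 243/4;  ∫_0^3 4*x^2 dx = 36;
  ∫_0^3 -2*x dx = -9;  ∫_0^3 -6 dx = -18.
Sum: -486/5 + 243/4 + 36 − 9 − 18 = -549/20.
So LHS = -549/20.
∫_0^3 v(x) φ(x) dx = ∫_0^3 (-3*x^4 + 9*x^3 + 2*x^2 - 6*x) dx. Term by term:
  ∫_0^3 -3*x^4 dx = -729/5;  ∫_0^3 9*x^3 dx = 729/4;  ∫_0^3 2*x^2 dx = 18;
  ∫_0^3 -6*x dx = -27.
Sum: -729/5 + 729/4 + 18 − 27 = 549/20.
So RHS = -∫_0^3 v(x) φ(x) dx = -549/20.
LHS = RHS, so the identity holds for this test φ.
Moreover u is smooth here and v(x) = u'(x) = 3*x**2 - 2 pointwise, so the identity holds for every test function. Hence v is the weak derivative of u.


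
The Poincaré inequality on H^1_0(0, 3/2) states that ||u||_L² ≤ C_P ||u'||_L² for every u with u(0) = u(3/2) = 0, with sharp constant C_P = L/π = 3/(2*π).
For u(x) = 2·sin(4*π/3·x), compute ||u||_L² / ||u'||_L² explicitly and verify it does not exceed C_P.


||u||_L² / ||u'||_L² = 3/(4*π) < C_P = 3/(2*π).

u(x) = 2·sin(4*π/3·x), so u'(x) = 8*π*cos(4*π*x/3)/3.
Writing u(x) = A·sin(kπx/L) with A = 2 and k = 2, use ∫_0^L sin²(kπx/L) dx = L/2 and ∫_0^L cos²(kπx/L) dx = L/2.
u² = 4·sin²(4*π/3·x) and (u')² = 64*π^2/9·cos²(4*π/3·x), and each of sin², cos² integrates to L/2 = 3/4 over (0, 3/2).
∫_0^3/2 u² dx = 3, so ||u||_L² = sqrt(3).
∫_0^3/2 (u')² dx = 16*π^2/3, so ||u'||_L² = 4*sqrt(3)*π/3.
Ratio ||u||_L² / ||u'||_L² = 3/(4*π).
Sharp Poincaré constant on H^1_0(0, 3/2) is C_P = L/π = 3/(2*π), achieved by sin(2*π/3·x).
This is the k = 2 harmonic; the ratio L/(kπ) is strictly less than C_P = L/π, consistent with the sharp inequality ||u||_L² ≤ C_P ||u'||_L².


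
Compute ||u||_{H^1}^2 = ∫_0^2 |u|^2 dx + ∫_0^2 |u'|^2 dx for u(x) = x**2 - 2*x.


||u||_{H^1}^2 = 56/15

The H^1 norm (squared) on an interval (0, L) is
  ||u||_{H^1}^2 = ∫_0^L u(x)^2 dx + ∫_0^L u'(x)^2 dx.
Compute u'(x) = 2*x - 2.
Then u(x)^2 = x**4 - 4*x**3 + 4*x**2 and u'(x)^2 = 4*x**2 - 8*x + 4.
Integrate each monomial from 0 to 2 using ∫_0^2 c·x^n dx = c·2^(n+1)/(n+1):
  ∫_0^2 u(x)^2 dx = ∫_0^2 (x^4 - 4*x^3 + 4*x^2) dx. Term by term:
    ∫_0^2 x^4 dx = 32/5;  ∫_0^2 -4*x^3 dx = -16;  ∫_0^2 4*x^2 dx = 32/3.
  Sum: 32/5 − 16 + 32/3 = 16/15.
  ∫_0^2 u'(x)^2 dx = ∫_0^2 (4*x^2 - 8*x + 4) dx. Term by term:
    ∫_0^2 4*x^2 dx = 32/3;  ∫_0^2 -8*x dx = -16;  ∫_0^2 4 dx = 8.
  Sum: 32/3 − 16 + 8 = 8/3.
Adding: ||u||_{H^1}^2 = 16/15 + 8/3 = 56/15.


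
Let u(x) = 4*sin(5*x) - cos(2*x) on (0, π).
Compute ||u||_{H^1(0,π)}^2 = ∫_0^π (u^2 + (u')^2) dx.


||u||_{H^1(0,π)}^2 = -400/21 + 421*π/2

u'(x) = 2*sin(2*x) + 20*cos(5*x).
Expand u² and (u')² and integrate term by term on (0, π), using: for integers n ≥ 1, ∫_0^π sin²(nx) dx = ∫_0^π cos²(nx) dx = π/2; for n ≠ n', ∫_0^π sin(nx)sin(n'x) dx = ∫_0^π cos(nx)cos(n'x) dx = 0; and by product-to-sum, ∫_0^π sin(nx)cos(n'x) dx = ½∫_0^π [sin((n+n')x) + sin((n−n')x)] dx, which is 0 when n+n' is even and 2n/(n²−n'²) when n+n' is odd (it need not vanish on (0, π)).
  u² squared terms: (-1)²·∫cos(2x)² dx = 1·π/2 = π/2;  (4)²·∫sin(5x)² dx = 16·π/2 = 8*π.
  u² cross terms: 2·(-1)·(4)·∫cos(2x)·sin(5x) dx = -8·(10/21) = -80/21.
  So ∫_0^π u² dx = π/2 + 8*π − 80/21 = -80/21 + 17*π/2.
  (u')² squared terms: (2)²·∫sin(2x)² dx = 4·π/2 = 2*π;  (20)²·∫cos(5x)² dx = 400·π/2 = 200*π.
  (u')² cross terms: 2·(2)·(20)·∫sin(2x)·cos(5x) dx = 80·(-4/21) = -320/21.
  So ∫_0^π (u')² dx = 2*π + 200*π − 320/21 = -320/21 + 202*π.
||u||_{H^1}^2 = (-80/21 + 17*π/2) + (-320/21 + 202*π) = -400/21 + 421*π/2.


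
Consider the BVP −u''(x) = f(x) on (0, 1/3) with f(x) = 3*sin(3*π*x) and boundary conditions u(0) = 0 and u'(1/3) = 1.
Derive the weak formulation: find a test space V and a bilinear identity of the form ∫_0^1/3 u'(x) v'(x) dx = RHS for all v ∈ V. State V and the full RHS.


V = {v ∈ H^1(0, 1/3) : v(0) = 0} (test functions vanish at x = 0 where u is specified); weak form: ∫_0^1/3 u'v' dx = ∫_0^1/3 (3*sin(3*π*x)) v dx + v(1/3) for all v ∈ V.

Multiply both sides by a test function v and integrate from 0 to 1/3:
  ∫_0^1/3 −u''(x) v(x) dx = ∫_0^1/3 f(x) v(x) dx.
Integrate the LHS by parts once:
  ∫_0^1/3 −u'' v dx = −[u'(x) v(x)]_0^1/3 + ∫_0^1/3 u'(x) v'(x) dx.
Thus ∫_0^1/3 u'(x) v'(x) dx = ∫_0^1/3 f(x) v(x) dx + [u'(x) v(x)]_0^1/3.
Choose V so that boundary terms are either known or forced to vanish.
Mixed BC: u(0) = 0 (Dirichlet) and u'(1/3) = 1 (Neumann). Define V = {v ∈ H^1(0, 1/3) : v(0) = 0}. Then [u' v]_0^1/3 = u'(1/3)·v(1/3) − u'(0)·0 = v(1/3).
Weak formulation: find u (satisfying any essential BC) such that ∫_0^1/3 u'(x) v'(x) dx = ∫_0^1/3 f v dx + v(1/3) for all v ∈ V (Dirichlet at 0 absorbed into V; Neumann datum at x = 1/3 contributes the boundary term).
Substituting f(x) = 3*sin(3*π*x), the right-hand side is ∫_0^1/3 (3*sin(3*π*x)) v dx + v(1/3).


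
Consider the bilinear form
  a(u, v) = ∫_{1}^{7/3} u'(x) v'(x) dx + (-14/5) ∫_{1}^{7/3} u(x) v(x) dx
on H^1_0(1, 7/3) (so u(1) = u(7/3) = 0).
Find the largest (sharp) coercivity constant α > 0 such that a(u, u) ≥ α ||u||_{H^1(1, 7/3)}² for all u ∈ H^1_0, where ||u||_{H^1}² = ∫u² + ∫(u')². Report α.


α = (-224 + 45*π^2)/(5*(16 + 9*π^2))

Coercivity of a(·,·) on H^1_0(1, 7/3) means a(u, u) ≥ α ||u||_{H^1}² for every u ∈ H^1_0.
The interval has length L = 4/3, and Poincaré/coercivity depend only on L. Here a(u, u) = ∫(u')² + (-14/5)·∫u².
Here c = -14/5 < 0 with |c| < (π/L)² = 9*π^2/16, so coercivity still holds. The condition a(u,u) ≥ α||u||_{H^1}² reads (1−α)∫(u')² ≥ (α−c)∫u². Any admissible α is ≤ 1 (rapidly oscillating u have ∫u²/∫(u')² → 0), and α = 1 would force 0 ≥ (1−c)∫u², impossible since c < 1; so 1−α > 0. By the sharp Poincaré inequality on H^1_0 of an interval of length L, ∫(u')² ≥ (π/L)²∫u² with equality for the first sine mode sin(π(x−x₀)/L) (x₀ the left endpoint), so the inequality holds for all u iff (1−α)(π/L)² ≥ α − c, i.e. α ≤ ((π/L)² + c)/((π/L)² + 1) = (1 + c(L/π)²)/(1 + (L/π)²). (Direct route, valid since c ≤ 0: Poincaré gives c∫u² ≥ c(L/π)²∫(u')², so a(u,u) ≥ (1 + c(L/π)²)∫(u')², while ||u||_{H^1}² ≤ (1 + (L/π)²)∫(u')²; dividing yields the same α.) With (π/L)² = 9*π^2/16 and c = -14/5, the largest admissible constant is α = ((π/L)² + c)/((π/L)² + 1).
Simplifying, α = (-224 + 45*π^2)/(5*(16 + 9*π^2)).


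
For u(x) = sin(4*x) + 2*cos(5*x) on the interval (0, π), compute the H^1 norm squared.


||u||_{H^1(0,π)}^2 = -832/9 + 121*π/2

u'(x) = -10*sin(5*x) + 4*cos(4*x).
Expand u² and (u')² and integrate term by term on (0, π), using: for integers n ≥ 1, ∫_0^π sin²(nx) dx = ∫_0^π cos²(nx) dx = π/2; for n ≠ n', ∫_0^π sin(nx)sin(n'x) dx = ∫_0^π cos(nx)cos(n'x) dx = 0; and by product-to-sum, ∫_0^π sin(nx)cos(n'x) dx = ½∫_0^π [sin((n+n')x) + sin((n−n')x)] dx, which is 0 when n+n' is even and 2n/(n²−n'²) when n+n' is odd (it need not vanish on (0, π)).
  u² squared terms: (2)²·∫cos(5x)² dx = 4·π/2 = 2*π;  (1)²·∫sin(4x)² dx = 1·π/2 = π/2.
  u² cross terms: 2·(2)·(1)·∫cos(5x)·sin(4x) dx = 4·(-8/9) = -32/9.
  So ∫_0^π u² dx = 2*π + π/2 − 32/9 = -32/9 + 5*π/2.
  (u')² squared terms: (-10)²·∫sin(5x)² dx = 100·π/2 = 50*π;  (4)²·∫cos(4x)² dx = 16·π/2 = 8*π.
  (u')² cross terms: 2·(-10)·(4)·∫sin(5x)·cos(4x) dx = -80·(10/9) = -800/9.
  So ∫_0^π (u')² dx = 50*π + 8*π − 800/9 = -800/9 + 58*π.
||u||_{H^1}^2 = (-32/9 + 5*π/2) + (-800/9 + 58*π) = -832/9 + 121*π/2.


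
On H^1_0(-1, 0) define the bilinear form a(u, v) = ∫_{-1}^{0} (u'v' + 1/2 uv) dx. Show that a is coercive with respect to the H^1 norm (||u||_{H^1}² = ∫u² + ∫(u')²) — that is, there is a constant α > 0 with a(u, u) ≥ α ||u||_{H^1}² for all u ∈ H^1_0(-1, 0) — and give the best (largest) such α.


α = (1/2 + π^2)/(1 + π^2)

Coercivity of a(·,·) on H^1_0(-1, 0) means a(u, u) ≥ α ||u||_{H^1}² for every u ∈ H^1_0.
The interval has length L = 1, and Poincaré/coercivity depend only on L. Here a(u, u) = ∫(u')² + (1/2)·∫u².
Here 0 < c = 1/2 < 1. The condition a(u,u) ≥ α||u||_{H^1}² reads (1−α)∫(u')² ≥ (α−c)∫u². Any admissible α is ≤ 1 (rapidly oscillating u have ∫u²/∫(u')² → 0), and α = 1 would force 0 ≥ (1−c)∫u², impossible since c < 1; so 1−α > 0. By the sharp Poincaré inequality on H^1_0 of an interval of length L, ∫(u')² ≥ (π/L)²∫u² with equality for the first sine mode sin(π(x−x₀)/L) (x₀ the left endpoint), so the inequality holds for all u iff (1−α)(π/L)² ≥ α − c, i.e. α ≤ ((π/L)² + c)/((π/L)² + 1) = (1 + c(L/π)²)/(1 + (L/π)²). With (π/L)² = π^2 and c = 1/2, the largest admissible constant is α = ((π/L)² + c)/((π/L)² + 1).
Simplifying, α = (1/2 + π^2)/(1 + π^2).


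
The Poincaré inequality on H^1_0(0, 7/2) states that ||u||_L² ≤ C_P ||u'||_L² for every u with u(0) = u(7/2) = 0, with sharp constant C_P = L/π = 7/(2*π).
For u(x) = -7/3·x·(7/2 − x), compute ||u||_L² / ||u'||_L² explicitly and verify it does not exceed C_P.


||u||_L² / ||u'||_L² = 7*sqrt(10)/20 < C_P = 7/(2*π).

u(x) = -7/3·x·(7/2 − x), so u'(x) = 14*x/3 - 49/6.
u(x) = -7/3·x·(7/2 − x) vanishes at x = 0 and x = 7/2, so u ∈ H^1_0(0, 7/2). Differentiate via the product rule and integrate the resulting polynomials term by term.
  ∫_0^7/2 u² dx = ∫_0^7/2 (49*x^4/9 - 343*x^3/9 + 2401*x^2/36) dx. Term by term:
    ∫_0^7/2 49*x^4/9 dx = 823543/1440;  ∫_0^7/2 -343*x^3/9 dx = -823543/576;  ∫_0^7/2 2401*x^2/36 dx = 823543/864.
  Sum: 823543/1440 − 823543/576 + 823543/864 = 823543/8640.
  ∫_0^7/2 (u')² dx = ∫_0^7/2 (196*x^2/9 - 686*x/9 + 2401/36) dx. Term by term:
    ∫_0^7/2 196*x^2/9 dx = 16807/54;  ∫_0^7/2 -686*x/9 dx = -16807/36;  ∫_0^7/2 2401/36 dx = 16807/72.
  Sum: 16807/54 − 16807/36 + 16807/72 = 16807/216.
∫_0^7/2 u² dx = 823543/8640, so ||u||_L² = 343*sqrt(105)/360.
∫_0^7/2 (u')² dx = 16807/216, so ||u'||_L² = 49*sqrt(42)/36.
Ratio ||u||_L² / ||u'||_L² = 7*sqrt(10)/20.
Sharp Poincaré constant on H^1_0(0, 7/2) is C_P = L/π = 7/(2*π), achieved by sin(2*π/7·x).
A polynomial bump cannot attain the sharp Poincaré constant (only the first sine eigenfunction does), so the ratio is strictly less than C_P, consistent with ||u||_L² ≤ C_P ||u'||_L².


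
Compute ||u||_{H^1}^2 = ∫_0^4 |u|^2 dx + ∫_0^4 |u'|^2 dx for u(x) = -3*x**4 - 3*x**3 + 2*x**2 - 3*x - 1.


||u||_{H^1}^2 = 31323144/35

The H^1 norm (squared) on an interval (0, L) is
  ||u||_{H^1}^2 = ∫_0^L u(x)^2 dx + ∫_0^L u'(x)^2 dx.
Compute u'(x) = -12*x**3 - 9*x**2 + 4*x - 3.
Then u(x)^2 = 9*x**8 + 18*x**7 - 3*x**6 + 6*x**5 + 28*x**4 - 6*x**3 + 5*x**2 + 6*x + 1 and u'(x)^2 = 144*x**6 + 216*x**5 - 15*x**4 + 70*x**2 - 24*x + 9.
Integrate each monomial from 0 to 4 using ∫_0^4 c·x^n dx = c·4^(n+1)/(n+1):
  ∫_0^4 u(x)^2 dx = ∫_0^4 (9*x^8 + 18*x^7 - 3*x^6 + 6*x^5 + 28*x^4 - 6*x^3 + 5*x^2 + 6*x + 1) dx. Term by term:
    ∫_0^4 9*x^8 dx = 262144;  ∫_0^4 18*x^7 dx = 147456;  ∫_0^4 -3*x^6 dx = -49152/7;
    ∫_0^4 6*x^5 dx = 4096;  ∫_0^4 28*x^4 dx = 28672/5;  ∫_0^4 -6*x^3 dx = -384;
    ∫_0^4 5*x^2 dx = 320/3;  ∫_0^4 6*x dx = 48;  ∫_0^4 1 dx = 4.
  Sum: 262144 + 147456 − 49152/7 + 4096 + 28672/5 − 384 + 320/3 + 48 + 4 = 43279252/105.
  ∫_0^4 u'(x)^2 dx = ∫_0^4 (144*x^6 + 216*x^5 - 15*x^4 + 70*x^2 - 24*x + 9) dx. Term by term:
    ∫_0^4 144*x^6 dx = 2359296/7;  ∫_0^4 216*x^5 dx = 147456;  ∫_0^4 -15*x^4 dx = -3072;
    ∫_0^4 70*x^2 dx = 4480/3;  ∫_0^4 -24*x dx = -192;  ∫_0^4 9 dx = 36.
  Sum: 2359296/7 + 147456 − 3072 + 4480/3 − 192 + 36 = 10138036/21.
Adding: ||u||_{H^1}^2 = 43279252/105 + 10138036/21 = 31323144/35.


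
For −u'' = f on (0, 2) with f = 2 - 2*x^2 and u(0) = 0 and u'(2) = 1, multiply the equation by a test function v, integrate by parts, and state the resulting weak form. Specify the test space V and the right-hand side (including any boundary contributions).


V = {v ∈ H^1(0, 2) : v(0) = 0} (test functions vanish at x = 0 where u is specified); weak form: ∫_0^2 u'v' dx = ∫_0^2 (2 - 2*x^2) v dx + v(2) for all v ∈ V.

Multiply both sides by a test function v and integrate from 0 to 2:
  ∫_0^2 −u''(x) v(x) dx = ∫_0^2 f(x) v(x) dx.
Integrate the LHS by parts once:
  ∫_0^2 −u'' v dx = −[u'(x) v(x)]_0^2 + ∫_0^2 u'(x) v'(x) dx.
Thus ∫_0^2 u'(x) v'(x) dx = ∫_0^2 f(x) v(x) dx + [u'(x) v(x)]_0^2.
Choose V so that boundary terms are either known or forced to vanish.
Mixed BC: u(0) = 0 (Dirichlet) and u'(2) = 1 (Neumann). Define V = {v ∈ H^1(0, 2) : v(0) = 0}. Then [u' v]_0^2 = u'(2)·v(2) − u'(0)·0 = v(2).
Weak formulation: find u (satisfying any essential BC) such that ∫_0^2 u'(x) v'(x) dx = ∫_0^2 f v dx + v(2) for all v ∈ V (Dirichlet at 0 absorbed into V; Neumann datum at x = 2 contributes the boundary term).
Substituting f(x) = 2 - 2*x^2, the right-hand side is ∫_0^2 (2 - 2*x^2) v dx + v(2).


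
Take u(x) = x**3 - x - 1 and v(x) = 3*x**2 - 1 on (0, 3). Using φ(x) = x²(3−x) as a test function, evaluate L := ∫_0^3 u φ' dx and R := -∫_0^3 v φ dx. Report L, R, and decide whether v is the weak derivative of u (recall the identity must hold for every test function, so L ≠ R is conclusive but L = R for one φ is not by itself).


LHS = -1323/20, RHS = -1323/20. Yes, v = u' weakly.

u(x) = x**3 - x - 1, classical derivative u'(x) = 3*x**2 - 1.
φ(x) = x²(3−x), so φ'(x) = 3*x*(2 - x).
Note φ(0) = φ(3) = 0, so the boundary term u·φ vanishes.
LHS = ∫_0^3 u(x) φ'(x) dx = ∫_0^3 (-3*x^5 + 6*x^4 + 3*x^3 - 3*x^2 - 6*x) dx. Term by term:
  ∫_0^3 -3*x^5 dx = -729/2;  ∫_0^3 6*x^4 dx = 1458/5;  ∫_0^3 3*x^3 dx = 243/4;
  ∫_0^3 -3*x^2 dx = -27;  ∫_0^3 -6*x dx = -27.
Sum: -729/2 + 1458/5 + 243/4 − 27 − 27 = -1323/20.
So LHS = -1323/20.
∫_0^3 v(x) φ(x) dx = ∫_0^3 (-3*x^5 + 9*x^4 + x^3 - 3*x^2) dx. Term by term:
  ∫_0^3 -3*x^5 dx = -729/2;  ∫_0^3 9*x^4 dx = 2187/5;  ∫_0^3 x^3 dx = 81/4;
  ∫_0^3 -3*x^2 dx = -27.
Sum: -729/2 + 2187/5 + 81/4 − 27 = 1323/20.
So RHS = -∫_0^3 v(x) φ(x) dx = -1323/20.
LHS = RHS, so the identity holds for this test φ.
Moreover u is smooth here and v(x) = u'(x) = 3*x**2 - 1 pointwise, so the identity holds for every test function. Hence v is the weak derivative of u.


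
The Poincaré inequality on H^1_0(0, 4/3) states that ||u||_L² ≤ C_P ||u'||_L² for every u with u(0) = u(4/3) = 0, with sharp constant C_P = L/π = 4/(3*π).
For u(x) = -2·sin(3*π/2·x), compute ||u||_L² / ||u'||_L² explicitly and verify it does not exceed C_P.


||u||_L² / ||u'||_L² = 2/(3*π) < C_P = 4/(3*π).

u(x) = -2·sin(3*π/2·x), so u'(x) = -3*π*cos(3*π*x/2).
Writing u(x) = A·sin(kπx/L) with A = -2 and k = 2, use ∫_0^L sin²(kπx/L) dx = L/2 and ∫_0^L cos²(kπx/L) dx = L/2.
u² = 4·sin²(3*π/2·x) and (u')² = 9*π^2·cos²(3*π/2·x), and each of sin², cos² integrates to L/2 = 2/3 over (0, 4/3).
∫_0^4/3 u² dx = 8/3, so ||u||_L² = 2*sqrt(6)/3.
∫_0^4/3 (u')² dx = 6*π^2, so ||u'||_L² = sqrt(6)*π.
Ratio ||u||_L² / ||u'||_L² = 2/(3*π).
Sharp Poincaré constant on H^1_0(0, 4/3) is C_P = L/π = 4/(3*π), achieved by sin(3*π/4·x).
This is the k = 2 harmonic; the ratio L/(kπ) is strictly less than C_P = L/π, consistent with the sharp inequality ||u||_L² ≤ C_P ||u'||_L².


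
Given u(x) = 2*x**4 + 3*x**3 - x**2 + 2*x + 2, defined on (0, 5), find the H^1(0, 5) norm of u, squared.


||u||_{H^1}^2 = 333946915/126

The H^1 norm (squared) on an interval (0, L) is
  ||u||_{H^1}^2 = ∫_0^L u(x)^2 dx + ∫_0^L u'(x)^2 dx.
Compute u'(x) = 8*x**3 + 9*x**2 - 2*x + 2.
Then u(x)^2 = 4*x**8 + 12*x**7 + 5*x**6 + 2*x**5 + 21*x**4 + 8*x**3 + 8*x + 4 and u'(x)^2 = 64*x**6 + 144*x**5 + 49*x**4 - 4*x**3 + 40*x**2 - 8*x + 4.
Integrate each monomial from 0 to 5 using ∫_0^5 c·x^n dx = c·5^(n+1)/(n+1):
  ∫_0^5 u(x)^2 dx = ∫_0^5 (4*x^8 + 12*x^7 + 5*x^6 + 2*x^5 + 21*x^4 + 8*x^3 + 8*x + 4) dx. Term by term:
    ∫_0^5 4*x^8 dx = 7812500/9;  ∫_0^5 12*x^7 dx = 1171875/2;  ∫_0^5 5*x^6 dx = 390625/7;
    ∫_0^5 2*x^5 dx = 15625/3;  ∫_0^5 21*x^4 dx = 13125;  ∫_0^5 8*x^3 dx = 1250;
    ∫_0^5 8*x dx = 100;  ∫_0^5 4 dx = 20.
  Sum: 7812500/9 + 1171875/2 + 390625/7 + 15625/3 + 13125 + 1250 + 100 + 20 = 192716995/126.
  ∫_0^5 u'(x)^2 dx = ∫_0^5 (64*x^6 + 144*x^5 + 49*x^4 - 4*x^3 + 40*x^2 - 8*x + 4) dx. Term by term:
    ∫_0^5 64*x^6 dx = 5000000/7;  ∫_0^5 144*x^5 dx = 375000;  ∫_0^5 49*x^4 dx = 30625;
    ∫_0^5 -4*x^3 dx = -625;  ∫_0^5 40*x^2 dx = 5000/3;  ∫_0^5 -8*x dx = -100;
    ∫_0^5 4 dx = 20.
  Sum: 5000000/7 + 375000 + 30625 − 625 + 5000/3 − 100 + 20 = 23538320/21.
Adding: ||u||_{H^1}^2 = 192716995/126 + 23538320/21 = 333946915/126.


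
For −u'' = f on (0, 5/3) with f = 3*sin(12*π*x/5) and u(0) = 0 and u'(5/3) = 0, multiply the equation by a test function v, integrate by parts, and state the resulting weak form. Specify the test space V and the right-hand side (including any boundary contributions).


V = {v ∈ H^1(0, 5/3) : v(0) = 0} (test functions vanish at x = 0 where u is specified); weak form: ∫_0^5/3 u'v' dx = ∫_0^5/3 (3*sin(12*π*x/5)) v dx for all v ∈ V.

Multiply both sides by a test function v and integrate from 0 to 5/3:
  ∫_0^5/3 −u''(x) v(x) dx = ∫_0^5/3 f(x) v(x) dx.
Integrate the LHS by parts once:
  ∫_0^5/3 −u'' v dx = −[u'(x) v(x)]_0^5/3 + ∫_0^5/3 u'(x) v'(x) dx.
Thus ∫_0^5/3 u'(x) v'(x) dx = ∫_0^5/3 f(x) v(x) dx + [u'(x) v(x)]_0^5/3.
Choose V so that boundary terms are either known or forced to vanish.
Mixed BC: u(0) = 0 (Dirichlet) and u'(5/3) = 0 (Neumann). Define V = {v ∈ H^1(0, 5/3) : v(0) = 0}. Then [u' v]_0^5/3 = u'(5/3)·v(5/3) − u'(0)·0 = 0.
Weak formulation: find u (satisfying any essential BC) such that ∫_0^5/3 u'(x) v'(x) dx = ∫_0^5/3 f v dx for all v ∈ V (Dirichlet at 0 absorbed into V; the Neumann datum at x = 5/3 is zero, so no boundary term remains).
Substituting f(x) = 3*sin(12*π*x/5), the right-hand side is ∫_0^5/3 (3*sin(12*π*x/5)) v dx.


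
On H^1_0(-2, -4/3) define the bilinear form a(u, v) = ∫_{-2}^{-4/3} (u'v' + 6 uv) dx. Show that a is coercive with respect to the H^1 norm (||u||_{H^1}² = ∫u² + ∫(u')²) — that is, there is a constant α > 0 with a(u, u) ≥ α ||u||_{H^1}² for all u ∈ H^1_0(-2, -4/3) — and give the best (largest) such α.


α = 1

Coercivity of a(·,·) on H^1_0(-2, -4/3) means a(u, u) ≥ α ||u||_{H^1}² for every u ∈ H^1_0.
The interval has length L = 2/3, and Poincaré/coercivity depend only on L. Here a(u, u) = ∫(u')² + (6)·∫u².
Here c = 6 ≥ 1, so a(u,u) = ∫(u')² + c∫u² ≥ ∫(u')² + ∫u² = ||u||_{H^1}², i.e. α = 1 works. No larger α is possible: a(u,u) ≥ α||u||_{H^1}² means (1−α)∫(u')² ≥ (α−c)∫u², and for the modes u_n = sin(nπ(x−x₀)/L) (x₀ the left endpoint) one has ∫u_n²/∫(u_n')² = (L/(nπ))² → 0, so a(u_n,u_n)/||u_n||_{H^1}² → 1. Hence the optimal constant is α = 1.
Therefore α = 1.


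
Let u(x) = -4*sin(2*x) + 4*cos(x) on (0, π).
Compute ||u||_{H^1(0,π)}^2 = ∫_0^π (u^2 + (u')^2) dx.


||u||_{H^1(0,π)}^2 = -256/3 + 56*π

u'(x) = -4*sin(x) - 8*cos(2*x).
Expand u² and (u')² and integrate term by term on (0, π), using: for integers n ≥ 1, ∫_0^π sin²(nx) dx = ∫_0^π cos²(nx) dx = π/2; for n ≠ n', ∫_0^π sin(nx)sin(n'x) dx = ∫_0^π cos(nx)cos(n'x) dx = 0; and by product-to-sum, ∫_0^π sin(nx)cos(n'x) dx = ½∫_0^π [sin((n+n')x) + sin((n−n')x)] dx, which is 0 when n+n' is even and 2n/(n²−n'²) when n+n' is odd (it need not vanish on (0, π)).
  u² squared terms: (-4)²·∫sin(2x)² dx = 16·π/2 = 8*π;  (4)²·∫cos(x)² dx = 16·π/2 = 8*π.
  u² cross terms: 2·(-4)·(4)·∫sin(2x)·cos(x) dx = -32·(4/3) = -128/3.
  So ∫_0^π u² dx = 8*π + 8*π − 128/3 = -128/3 + 16*π.
  (u')² squared terms: (-8)²·∫cos(2x)² dx = 64·π/2 = 32*π;  (-4)²·∫sin(x)² dx = 16·π/2 = 8*π.
  (u')² cross terms: 2·(-8)·(-4)·∫cos(2x)·sin(x) dx = 64·(-2/3) = -128/3.
  So ∫_0^π (u')² dx = 32*π + 8*π − 128/3 = -128/3 + 40*π.
||u||_{H^1}^2 = (-128/3 + 16*π) + (-128/3 + 40*π) = -256/3 + 56*π.


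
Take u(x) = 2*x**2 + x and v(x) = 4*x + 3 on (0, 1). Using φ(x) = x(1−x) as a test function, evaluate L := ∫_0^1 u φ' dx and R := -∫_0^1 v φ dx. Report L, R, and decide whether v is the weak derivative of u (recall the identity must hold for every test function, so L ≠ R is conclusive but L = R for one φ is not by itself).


LHS = -1/2, RHS = -5/6. No, v is not the weak derivative of u.

u(x) = 2*x**2 + x, classical derivative u'(x) = 4*x + 1.
φ(x) = x(1−x), so φ'(x) = 1 - 2*x.
Note φ(0) = φ(1) = 0, so the boundary term u·φ vanishes.
LHS = ∫_0^1 u(x) φ'(x) dx = ∫_0^1 (-4*x^3 + x) dx. Term by term:
  ∫_0^1 -4*x^3 dx = -1;  ∫_0^1 x dx = 1/2.
Sum: -1 + 1/2 = -1/2.
So LHS = -1/2.
∫_0^1 v(x) φ(x) dx = ∫_0^1 (-4*x^3 + x^2 + 3*x) dx. Term by term:
  ∫_0^1 -4*x^3 dx = -1;  ∫_0^1 x^2 dx = 1/3;  ∫_0^1 3*x dx = 3/2.
Sum: -1 + 1/3 + 3/2 = 5/6.
So RHS = -∫_0^1 v(x) φ(x) dx = -5/6.
LHS − RHS = 1/3 ≠ 0, so the identity fails.
(For a valid weak derivative the identity must hold for EVERY test function, in particular this one. The failure shows v is NOT the weak derivative of u.)
Correct weak derivative would be u'(x) = 4*x + 1.


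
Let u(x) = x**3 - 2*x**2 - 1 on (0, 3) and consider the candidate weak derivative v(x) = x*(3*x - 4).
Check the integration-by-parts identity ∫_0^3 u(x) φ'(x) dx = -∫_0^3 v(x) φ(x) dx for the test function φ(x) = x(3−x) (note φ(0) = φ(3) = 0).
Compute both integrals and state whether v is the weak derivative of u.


LHS = -189/20, RHS = -189/20. Yes, v = u' weakly.

u(x) = x**3 - 2*x**2 - 1, classical derivative u'(x) = 3*x**2 - 4*x.
φ(x) = x(3−x), so φ'(x) = 3 - 2*x.
Note φ(0) = φ(3) = 0, so the boundary term u·φ vanishes.
LHS = ∫_0^3 u(x) φ'(x) dx = ∫_0^3 (-2*x^4 + 7*x^3 - 6*x^2 + 2*x - 3) dx. Term by term:
  ∫_0^3 -2*x^4 dx = -486/5;  ∫_0^3 7*x^3 dx = 567/4;  ∫_0^3 -6*x^2 dx = -54;
  ∫_0^3 2*x dx = 9;  ∫_0^3 -3 dx = -9.
Sum: -486/5 + 567/4 − 54 + 9 − 9 = -189/20.
So LHS = -189/20.
∫_0^3 v(x) φ(x) dx = ∫_0^3 (-3*x^4 + 13*x^3 - 12*x^2) dx. Term by term:
  ∫_0^3 -3*x^4 dx = -729/5;  ∫_0^3 13*x^3 dx = 1053/4;  ∫_0^3 -12*x^2 dx = -108.
Sum: -729/5 + 1053/4 − 108 = 189/20.
So RHS = -∫_0^3 v(x) φ(x) dx = -189/20.
LHS = RHS, so the identity holds for this test φ.
Moreover u is smooth here and v(x) = u'(x) = 3*x**2 - 4*x pointwise, so the identity holds for every test function. Hence v is the weak derivative of u.


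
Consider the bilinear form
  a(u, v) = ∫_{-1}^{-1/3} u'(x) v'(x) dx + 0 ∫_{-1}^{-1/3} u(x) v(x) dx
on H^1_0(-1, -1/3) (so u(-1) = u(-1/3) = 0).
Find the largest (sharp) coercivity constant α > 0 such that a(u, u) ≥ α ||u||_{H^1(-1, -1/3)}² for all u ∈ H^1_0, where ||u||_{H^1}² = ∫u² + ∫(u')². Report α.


α = 9*π^2/(4 + 9*π^2)

Coercivity of a(·,·) on H^1_0(-1, -1/3) means a(u, u) ≥ α ||u||_{H^1}² for every u ∈ H^1_0.
The interval has length L = 2/3, and Poincaré/coercivity depend only on L. Here a(u, u) = ∫(u')² + (0)·∫u².
Here c = 0, so a(u,u) = ∫(u')² alone. The condition a(u,u) ≥ α||u||_{H^1}² reads (1−α)∫(u')² ≥ (α−c)∫u². Any admissible α is ≤ 1 (rapidly oscillating u have ∫u²/∫(u')² → 0), and α = 1 would force 0 ≥ (1−c)∫u², impossible since c < 1; so 1−α > 0. By the sharp Poincaré inequality on H^1_0 of an interval of length L, ∫(u')² ≥ (π/L)²∫u² with equality for the first sine mode sin(π(x−x₀)/L) (x₀ the left endpoint), so the inequality holds for all u iff (1−α)(π/L)² ≥ α − c, i.e. α ≤ ((π/L)² + c)/((π/L)² + 1) = (1 + c(L/π)²)/(1 + (L/π)²). (Direct route, valid since c ≤ 0: Poincaré gives c∫u² ≥ c(L/π)²∫(u')², so a(u,u) ≥ (1 + c(L/π)²)∫(u')², while ||u||_{H^1}² ≤ (1 + (L/π)²)∫(u')²; dividing yields the same α.) With (π/L)² = 9*π^2/4 and c = 0, the largest admissible constant is α = ((π/L)² + c)/((π/L)² + 1).
Simplifying, α = 9*π^2/(4 + 9*π^2).
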